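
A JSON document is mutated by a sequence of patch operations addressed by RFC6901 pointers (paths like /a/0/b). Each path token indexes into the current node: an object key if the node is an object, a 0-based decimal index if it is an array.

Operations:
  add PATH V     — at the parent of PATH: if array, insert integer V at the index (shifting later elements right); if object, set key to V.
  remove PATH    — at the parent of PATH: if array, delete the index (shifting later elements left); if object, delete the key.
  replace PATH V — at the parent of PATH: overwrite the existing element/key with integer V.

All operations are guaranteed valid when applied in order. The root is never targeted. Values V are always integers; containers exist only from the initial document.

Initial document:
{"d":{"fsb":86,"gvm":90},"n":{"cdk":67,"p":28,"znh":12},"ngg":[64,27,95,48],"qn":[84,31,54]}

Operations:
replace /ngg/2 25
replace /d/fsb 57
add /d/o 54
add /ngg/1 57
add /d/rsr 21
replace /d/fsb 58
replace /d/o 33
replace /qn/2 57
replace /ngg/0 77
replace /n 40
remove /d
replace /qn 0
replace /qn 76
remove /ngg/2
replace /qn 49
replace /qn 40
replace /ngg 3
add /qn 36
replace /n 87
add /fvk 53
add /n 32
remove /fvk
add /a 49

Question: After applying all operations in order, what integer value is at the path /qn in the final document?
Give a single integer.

Answer: 36

Derivation:
After op 1 (replace /ngg/2 25): {"d":{"fsb":86,"gvm":90},"n":{"cdk":67,"p":28,"znh":12},"ngg":[64,27,25,48],"qn":[84,31,54]}
After op 2 (replace /d/fsb 57): {"d":{"fsb":57,"gvm":90},"n":{"cdk":67,"p":28,"znh":12},"ngg":[64,27,25,48],"qn":[84,31,54]}
After op 3 (add /d/o 54): {"d":{"fsb":57,"gvm":90,"o":54},"n":{"cdk":67,"p":28,"znh":12},"ngg":[64,27,25,48],"qn":[84,31,54]}
After op 4 (add /ngg/1 57): {"d":{"fsb":57,"gvm":90,"o":54},"n":{"cdk":67,"p":28,"znh":12},"ngg":[64,57,27,25,48],"qn":[84,31,54]}
After op 5 (add /d/rsr 21): {"d":{"fsb":57,"gvm":90,"o":54,"rsr":21},"n":{"cdk":67,"p":28,"znh":12},"ngg":[64,57,27,25,48],"qn":[84,31,54]}
After op 6 (replace /d/fsb 58): {"d":{"fsb":58,"gvm":90,"o":54,"rsr":21},"n":{"cdk":67,"p":28,"znh":12},"ngg":[64,57,27,25,48],"qn":[84,31,54]}
After op 7 (replace /d/o 33): {"d":{"fsb":58,"gvm":90,"o":33,"rsr":21},"n":{"cdk":67,"p":28,"znh":12},"ngg":[64,57,27,25,48],"qn":[84,31,54]}
After op 8 (replace /qn/2 57): {"d":{"fsb":58,"gvm":90,"o":33,"rsr":21},"n":{"cdk":67,"p":28,"znh":12},"ngg":[64,57,27,25,48],"qn":[84,31,57]}
After op 9 (replace /ngg/0 77): {"d":{"fsb":58,"gvm":90,"o":33,"rsr":21},"n":{"cdk":67,"p":28,"znh":12},"ngg":[77,57,27,25,48],"qn":[84,31,57]}
After op 10 (replace /n 40): {"d":{"fsb":58,"gvm":90,"o":33,"rsr":21},"n":40,"ngg":[77,57,27,25,48],"qn":[84,31,57]}
After op 11 (remove /d): {"n":40,"ngg":[77,57,27,25,48],"qn":[84,31,57]}
After op 12 (replace /qn 0): {"n":40,"ngg":[77,57,27,25,48],"qn":0}
After op 13 (replace /qn 76): {"n":40,"ngg":[77,57,27,25,48],"qn":76}
After op 14 (remove /ngg/2): {"n":40,"ngg":[77,57,25,48],"qn":76}
After op 15 (replace /qn 49): {"n":40,"ngg":[77,57,25,48],"qn":49}
After op 16 (replace /qn 40): {"n":40,"ngg":[77,57,25,48],"qn":40}
After op 17 (replace /ngg 3): {"n":40,"ngg":3,"qn":40}
After op 18 (add /qn 36): {"n":40,"ngg":3,"qn":36}
After op 19 (replace /n 87): {"n":87,"ngg":3,"qn":36}
After op 20 (add /fvk 53): {"fvk":53,"n":87,"ngg":3,"qn":36}
After op 21 (add /n 32): {"fvk":53,"n":32,"ngg":3,"qn":36}
After op 22 (remove /fvk): {"n":32,"ngg":3,"qn":36}
After op 23 (add /a 49): {"a":49,"n":32,"ngg":3,"qn":36}
Value at /qn: 36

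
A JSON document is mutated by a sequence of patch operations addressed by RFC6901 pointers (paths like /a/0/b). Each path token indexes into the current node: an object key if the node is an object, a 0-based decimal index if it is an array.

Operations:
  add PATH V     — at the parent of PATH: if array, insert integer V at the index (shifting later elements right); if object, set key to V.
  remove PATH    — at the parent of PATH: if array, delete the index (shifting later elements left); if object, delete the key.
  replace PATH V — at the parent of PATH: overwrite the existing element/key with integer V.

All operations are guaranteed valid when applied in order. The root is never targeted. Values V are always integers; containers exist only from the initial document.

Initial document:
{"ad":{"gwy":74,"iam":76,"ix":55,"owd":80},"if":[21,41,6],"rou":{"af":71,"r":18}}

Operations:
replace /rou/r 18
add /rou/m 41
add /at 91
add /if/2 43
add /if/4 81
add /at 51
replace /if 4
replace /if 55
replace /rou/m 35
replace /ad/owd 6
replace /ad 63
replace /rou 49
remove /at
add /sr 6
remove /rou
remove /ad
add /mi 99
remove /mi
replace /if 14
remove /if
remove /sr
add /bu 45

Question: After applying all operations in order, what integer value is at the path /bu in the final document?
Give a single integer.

After op 1 (replace /rou/r 18): {"ad":{"gwy":74,"iam":76,"ix":55,"owd":80},"if":[21,41,6],"rou":{"af":71,"r":18}}
After op 2 (add /rou/m 41): {"ad":{"gwy":74,"iam":76,"ix":55,"owd":80},"if":[21,41,6],"rou":{"af":71,"m":41,"r":18}}
After op 3 (add /at 91): {"ad":{"gwy":74,"iam":76,"ix":55,"owd":80},"at":91,"if":[21,41,6],"rou":{"af":71,"m":41,"r":18}}
After op 4 (add /if/2 43): {"ad":{"gwy":74,"iam":76,"ix":55,"owd":80},"at":91,"if":[21,41,43,6],"rou":{"af":71,"m":41,"r":18}}
After op 5 (add /if/4 81): {"ad":{"gwy":74,"iam":76,"ix":55,"owd":80},"at":91,"if":[21,41,43,6,81],"rou":{"af":71,"m":41,"r":18}}
After op 6 (add /at 51): {"ad":{"gwy":74,"iam":76,"ix":55,"owd":80},"at":51,"if":[21,41,43,6,81],"rou":{"af":71,"m":41,"r":18}}
After op 7 (replace /if 4): {"ad":{"gwy":74,"iam":76,"ix":55,"owd":80},"at":51,"if":4,"rou":{"af":71,"m":41,"r":18}}
After op 8 (replace /if 55): {"ad":{"gwy":74,"iam":76,"ix":55,"owd":80},"at":51,"if":55,"rou":{"af":71,"m":41,"r":18}}
After op 9 (replace /rou/m 35): {"ad":{"gwy":74,"iam":76,"ix":55,"owd":80},"at":51,"if":55,"rou":{"af":71,"m":35,"r":18}}
After op 10 (replace /ad/owd 6): {"ad":{"gwy":74,"iam":76,"ix":55,"owd":6},"at":51,"if":55,"rou":{"af":71,"m":35,"r":18}}
After op 11 (replace /ad 63): {"ad":63,"at":51,"if":55,"rou":{"af":71,"m":35,"r":18}}
After op 12 (replace /rou 49): {"ad":63,"at":51,"if":55,"rou":49}
After op 13 (remove /at): {"ad":63,"if":55,"rou":49}
After op 14 (add /sr 6): {"ad":63,"if":55,"rou":49,"sr":6}
After op 15 (remove /rou): {"ad":63,"if":55,"sr":6}
After op 16 (remove /ad): {"if":55,"sr":6}
After op 17 (add /mi 99): {"if":55,"mi":99,"sr":6}
After op 18 (remove /mi): {"if":55,"sr":6}
After op 19 (replace /if 14): {"if":14,"sr":6}
After op 20 (remove /if): {"sr":6}
After op 21 (remove /sr): {}
After op 22 (add /bu 45): {"bu":45}
Value at /bu: 45

Answer: 45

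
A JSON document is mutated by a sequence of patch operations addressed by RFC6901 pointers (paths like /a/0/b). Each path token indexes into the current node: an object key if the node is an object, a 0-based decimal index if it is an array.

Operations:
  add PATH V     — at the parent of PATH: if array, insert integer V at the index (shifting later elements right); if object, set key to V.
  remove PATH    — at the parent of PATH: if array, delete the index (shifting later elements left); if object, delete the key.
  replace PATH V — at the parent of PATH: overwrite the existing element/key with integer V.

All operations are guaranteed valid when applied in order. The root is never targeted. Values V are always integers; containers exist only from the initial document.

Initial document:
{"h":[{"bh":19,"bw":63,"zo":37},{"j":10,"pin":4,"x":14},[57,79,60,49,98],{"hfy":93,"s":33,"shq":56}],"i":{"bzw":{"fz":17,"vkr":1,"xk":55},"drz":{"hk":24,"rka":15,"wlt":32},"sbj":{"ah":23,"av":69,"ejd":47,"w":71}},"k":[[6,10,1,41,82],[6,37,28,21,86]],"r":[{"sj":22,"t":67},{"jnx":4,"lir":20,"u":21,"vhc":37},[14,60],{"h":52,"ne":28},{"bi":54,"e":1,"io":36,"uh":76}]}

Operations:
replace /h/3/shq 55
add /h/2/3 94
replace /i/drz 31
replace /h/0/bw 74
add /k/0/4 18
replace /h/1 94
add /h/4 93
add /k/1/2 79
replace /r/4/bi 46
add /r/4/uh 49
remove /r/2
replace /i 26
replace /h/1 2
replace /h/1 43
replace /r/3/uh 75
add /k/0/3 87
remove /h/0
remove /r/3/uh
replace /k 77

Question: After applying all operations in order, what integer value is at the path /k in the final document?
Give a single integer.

After op 1 (replace /h/3/shq 55): {"h":[{"bh":19,"bw":63,"zo":37},{"j":10,"pin":4,"x":14},[57,79,60,49,98],{"hfy":93,"s":33,"shq":55}],"i":{"bzw":{"fz":17,"vkr":1,"xk":55},"drz":{"hk":24,"rka":15,"wlt":32},"sbj":{"ah":23,"av":69,"ejd":47,"w":71}},"k":[[6,10,1,41,82],[6,37,28,21,86]],"r":[{"sj":22,"t":67},{"jnx":4,"lir":20,"u":21,"vhc":37},[14,60],{"h":52,"ne":28},{"bi":54,"e":1,"io":36,"uh":76}]}
After op 2 (add /h/2/3 94): {"h":[{"bh":19,"bw":63,"zo":37},{"j":10,"pin":4,"x":14},[57,79,60,94,49,98],{"hfy":93,"s":33,"shq":55}],"i":{"bzw":{"fz":17,"vkr":1,"xk":55},"drz":{"hk":24,"rka":15,"wlt":32},"sbj":{"ah":23,"av":69,"ejd":47,"w":71}},"k":[[6,10,1,41,82],[6,37,28,21,86]],"r":[{"sj":22,"t":67},{"jnx":4,"lir":20,"u":21,"vhc":37},[14,60],{"h":52,"ne":28},{"bi":54,"e":1,"io":36,"uh":76}]}
After op 3 (replace /i/drz 31): {"h":[{"bh":19,"bw":63,"zo":37},{"j":10,"pin":4,"x":14},[57,79,60,94,49,98],{"hfy":93,"s":33,"shq":55}],"i":{"bzw":{"fz":17,"vkr":1,"xk":55},"drz":31,"sbj":{"ah":23,"av":69,"ejd":47,"w":71}},"k":[[6,10,1,41,82],[6,37,28,21,86]],"r":[{"sj":22,"t":67},{"jnx":4,"lir":20,"u":21,"vhc":37},[14,60],{"h":52,"ne":28},{"bi":54,"e":1,"io":36,"uh":76}]}
After op 4 (replace /h/0/bw 74): {"h":[{"bh":19,"bw":74,"zo":37},{"j":10,"pin":4,"x":14},[57,79,60,94,49,98],{"hfy":93,"s":33,"shq":55}],"i":{"bzw":{"fz":17,"vkr":1,"xk":55},"drz":31,"sbj":{"ah":23,"av":69,"ejd":47,"w":71}},"k":[[6,10,1,41,82],[6,37,28,21,86]],"r":[{"sj":22,"t":67},{"jnx":4,"lir":20,"u":21,"vhc":37},[14,60],{"h":52,"ne":28},{"bi":54,"e":1,"io":36,"uh":76}]}
After op 5 (add /k/0/4 18): {"h":[{"bh":19,"bw":74,"zo":37},{"j":10,"pin":4,"x":14},[57,79,60,94,49,98],{"hfy":93,"s":33,"shq":55}],"i":{"bzw":{"fz":17,"vkr":1,"xk":55},"drz":31,"sbj":{"ah":23,"av":69,"ejd":47,"w":71}},"k":[[6,10,1,41,18,82],[6,37,28,21,86]],"r":[{"sj":22,"t":67},{"jnx":4,"lir":20,"u":21,"vhc":37},[14,60],{"h":52,"ne":28},{"bi":54,"e":1,"io":36,"uh":76}]}
After op 6 (replace /h/1 94): {"h":[{"bh":19,"bw":74,"zo":37},94,[57,79,60,94,49,98],{"hfy":93,"s":33,"shq":55}],"i":{"bzw":{"fz":17,"vkr":1,"xk":55},"drz":31,"sbj":{"ah":23,"av":69,"ejd":47,"w":71}},"k":[[6,10,1,41,18,82],[6,37,28,21,86]],"r":[{"sj":22,"t":67},{"jnx":4,"lir":20,"u":21,"vhc":37},[14,60],{"h":52,"ne":28},{"bi":54,"e":1,"io":36,"uh":76}]}
After op 7 (add /h/4 93): {"h":[{"bh":19,"bw":74,"zo":37},94,[57,79,60,94,49,98],{"hfy":93,"s":33,"shq":55},93],"i":{"bzw":{"fz":17,"vkr":1,"xk":55},"drz":31,"sbj":{"ah":23,"av":69,"ejd":47,"w":71}},"k":[[6,10,1,41,18,82],[6,37,28,21,86]],"r":[{"sj":22,"t":67},{"jnx":4,"lir":20,"u":21,"vhc":37},[14,60],{"h":52,"ne":28},{"bi":54,"e":1,"io":36,"uh":76}]}
After op 8 (add /k/1/2 79): {"h":[{"bh":19,"bw":74,"zo":37},94,[57,79,60,94,49,98],{"hfy":93,"s":33,"shq":55},93],"i":{"bzw":{"fz":17,"vkr":1,"xk":55},"drz":31,"sbj":{"ah":23,"av":69,"ejd":47,"w":71}},"k":[[6,10,1,41,18,82],[6,37,79,28,21,86]],"r":[{"sj":22,"t":67},{"jnx":4,"lir":20,"u":21,"vhc":37},[14,60],{"h":52,"ne":28},{"bi":54,"e":1,"io":36,"uh":76}]}
After op 9 (replace /r/4/bi 46): {"h":[{"bh":19,"bw":74,"zo":37},94,[57,79,60,94,49,98],{"hfy":93,"s":33,"shq":55},93],"i":{"bzw":{"fz":17,"vkr":1,"xk":55},"drz":31,"sbj":{"ah":23,"av":69,"ejd":47,"w":71}},"k":[[6,10,1,41,18,82],[6,37,79,28,21,86]],"r":[{"sj":22,"t":67},{"jnx":4,"lir":20,"u":21,"vhc":37},[14,60],{"h":52,"ne":28},{"bi":46,"e":1,"io":36,"uh":76}]}
After op 10 (add /r/4/uh 49): {"h":[{"bh":19,"bw":74,"zo":37},94,[57,79,60,94,49,98],{"hfy":93,"s":33,"shq":55},93],"i":{"bzw":{"fz":17,"vkr":1,"xk":55},"drz":31,"sbj":{"ah":23,"av":69,"ejd":47,"w":71}},"k":[[6,10,1,41,18,82],[6,37,79,28,21,86]],"r":[{"sj":22,"t":67},{"jnx":4,"lir":20,"u":21,"vhc":37},[14,60],{"h":52,"ne":28},{"bi":46,"e":1,"io":36,"uh":49}]}
After op 11 (remove /r/2): {"h":[{"bh":19,"bw":74,"zo":37},94,[57,79,60,94,49,98],{"hfy":93,"s":33,"shq":55},93],"i":{"bzw":{"fz":17,"vkr":1,"xk":55},"drz":31,"sbj":{"ah":23,"av":69,"ejd":47,"w":71}},"k":[[6,10,1,41,18,82],[6,37,79,28,21,86]],"r":[{"sj":22,"t":67},{"jnx":4,"lir":20,"u":21,"vhc":37},{"h":52,"ne":28},{"bi":46,"e":1,"io":36,"uh":49}]}
After op 12 (replace /i 26): {"h":[{"bh":19,"bw":74,"zo":37},94,[57,79,60,94,49,98],{"hfy":93,"s":33,"shq":55},93],"i":26,"k":[[6,10,1,41,18,82],[6,37,79,28,21,86]],"r":[{"sj":22,"t":67},{"jnx":4,"lir":20,"u":21,"vhc":37},{"h":52,"ne":28},{"bi":46,"e":1,"io":36,"uh":49}]}
After op 13 (replace /h/1 2): {"h":[{"bh":19,"bw":74,"zo":37},2,[57,79,60,94,49,98],{"hfy":93,"s":33,"shq":55},93],"i":26,"k":[[6,10,1,41,18,82],[6,37,79,28,21,86]],"r":[{"sj":22,"t":67},{"jnx":4,"lir":20,"u":21,"vhc":37},{"h":52,"ne":28},{"bi":46,"e":1,"io":36,"uh":49}]}
After op 14 (replace /h/1 43): {"h":[{"bh":19,"bw":74,"zo":37},43,[57,79,60,94,49,98],{"hfy":93,"s":33,"shq":55},93],"i":26,"k":[[6,10,1,41,18,82],[6,37,79,28,21,86]],"r":[{"sj":22,"t":67},{"jnx":4,"lir":20,"u":21,"vhc":37},{"h":52,"ne":28},{"bi":46,"e":1,"io":36,"uh":49}]}
After op 15 (replace /r/3/uh 75): {"h":[{"bh":19,"bw":74,"zo":37},43,[57,79,60,94,49,98],{"hfy":93,"s":33,"shq":55},93],"i":26,"k":[[6,10,1,41,18,82],[6,37,79,28,21,86]],"r":[{"sj":22,"t":67},{"jnx":4,"lir":20,"u":21,"vhc":37},{"h":52,"ne":28},{"bi":46,"e":1,"io":36,"uh":75}]}
After op 16 (add /k/0/3 87): {"h":[{"bh":19,"bw":74,"zo":37},43,[57,79,60,94,49,98],{"hfy":93,"s":33,"shq":55},93],"i":26,"k":[[6,10,1,87,41,18,82],[6,37,79,28,21,86]],"r":[{"sj":22,"t":67},{"jnx":4,"lir":20,"u":21,"vhc":37},{"h":52,"ne":28},{"bi":46,"e":1,"io":36,"uh":75}]}
After op 17 (remove /h/0): {"h":[43,[57,79,60,94,49,98],{"hfy":93,"s":33,"shq":55},93],"i":26,"k":[[6,10,1,87,41,18,82],[6,37,79,28,21,86]],"r":[{"sj":22,"t":67},{"jnx":4,"lir":20,"u":21,"vhc":37},{"h":52,"ne":28},{"bi":46,"e":1,"io":36,"uh":75}]}
After op 18 (remove /r/3/uh): {"h":[43,[57,79,60,94,49,98],{"hfy":93,"s":33,"shq":55},93],"i":26,"k":[[6,10,1,87,41,18,82],[6,37,79,28,21,86]],"r":[{"sj":22,"t":67},{"jnx":4,"lir":20,"u":21,"vhc":37},{"h":52,"ne":28},{"bi":46,"e":1,"io":36}]}
After op 19 (replace /k 77): {"h":[43,[57,79,60,94,49,98],{"hfy":93,"s":33,"shq":55},93],"i":26,"k":77,"r":[{"sj":22,"t":67},{"jnx":4,"lir":20,"u":21,"vhc":37},{"h":52,"ne":28},{"bi":46,"e":1,"io":36}]}
Value at /k: 77

Answer: 77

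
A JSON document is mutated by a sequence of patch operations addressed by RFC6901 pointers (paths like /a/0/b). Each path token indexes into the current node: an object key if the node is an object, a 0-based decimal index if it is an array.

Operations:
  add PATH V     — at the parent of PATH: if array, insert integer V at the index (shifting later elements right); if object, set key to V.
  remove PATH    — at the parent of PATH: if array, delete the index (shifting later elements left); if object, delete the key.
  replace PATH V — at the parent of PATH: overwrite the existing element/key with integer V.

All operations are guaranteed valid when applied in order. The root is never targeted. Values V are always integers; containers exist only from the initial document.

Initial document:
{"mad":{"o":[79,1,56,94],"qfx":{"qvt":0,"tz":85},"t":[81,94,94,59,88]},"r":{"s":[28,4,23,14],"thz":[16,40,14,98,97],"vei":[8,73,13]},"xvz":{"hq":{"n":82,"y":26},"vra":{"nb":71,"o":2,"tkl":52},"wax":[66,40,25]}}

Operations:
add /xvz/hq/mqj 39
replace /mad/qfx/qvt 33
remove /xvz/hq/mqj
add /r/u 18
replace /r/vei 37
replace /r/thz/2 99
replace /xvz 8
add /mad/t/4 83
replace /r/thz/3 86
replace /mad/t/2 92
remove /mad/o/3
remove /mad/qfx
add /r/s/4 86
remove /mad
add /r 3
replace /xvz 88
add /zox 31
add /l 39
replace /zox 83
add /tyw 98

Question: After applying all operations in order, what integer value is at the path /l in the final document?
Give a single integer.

After op 1 (add /xvz/hq/mqj 39): {"mad":{"o":[79,1,56,94],"qfx":{"qvt":0,"tz":85},"t":[81,94,94,59,88]},"r":{"s":[28,4,23,14],"thz":[16,40,14,98,97],"vei":[8,73,13]},"xvz":{"hq":{"mqj":39,"n":82,"y":26},"vra":{"nb":71,"o":2,"tkl":52},"wax":[66,40,25]}}
After op 2 (replace /mad/qfx/qvt 33): {"mad":{"o":[79,1,56,94],"qfx":{"qvt":33,"tz":85},"t":[81,94,94,59,88]},"r":{"s":[28,4,23,14],"thz":[16,40,14,98,97],"vei":[8,73,13]},"xvz":{"hq":{"mqj":39,"n":82,"y":26},"vra":{"nb":71,"o":2,"tkl":52},"wax":[66,40,25]}}
After op 3 (remove /xvz/hq/mqj): {"mad":{"o":[79,1,56,94],"qfx":{"qvt":33,"tz":85},"t":[81,94,94,59,88]},"r":{"s":[28,4,23,14],"thz":[16,40,14,98,97],"vei":[8,73,13]},"xvz":{"hq":{"n":82,"y":26},"vra":{"nb":71,"o":2,"tkl":52},"wax":[66,40,25]}}
After op 4 (add /r/u 18): {"mad":{"o":[79,1,56,94],"qfx":{"qvt":33,"tz":85},"t":[81,94,94,59,88]},"r":{"s":[28,4,23,14],"thz":[16,40,14,98,97],"u":18,"vei":[8,73,13]},"xvz":{"hq":{"n":82,"y":26},"vra":{"nb":71,"o":2,"tkl":52},"wax":[66,40,25]}}
After op 5 (replace /r/vei 37): {"mad":{"o":[79,1,56,94],"qfx":{"qvt":33,"tz":85},"t":[81,94,94,59,88]},"r":{"s":[28,4,23,14],"thz":[16,40,14,98,97],"u":18,"vei":37},"xvz":{"hq":{"n":82,"y":26},"vra":{"nb":71,"o":2,"tkl":52},"wax":[66,40,25]}}
After op 6 (replace /r/thz/2 99): {"mad":{"o":[79,1,56,94],"qfx":{"qvt":33,"tz":85},"t":[81,94,94,59,88]},"r":{"s":[28,4,23,14],"thz":[16,40,99,98,97],"u":18,"vei":37},"xvz":{"hq":{"n":82,"y":26},"vra":{"nb":71,"o":2,"tkl":52},"wax":[66,40,25]}}
After op 7 (replace /xvz 8): {"mad":{"o":[79,1,56,94],"qfx":{"qvt":33,"tz":85},"t":[81,94,94,59,88]},"r":{"s":[28,4,23,14],"thz":[16,40,99,98,97],"u":18,"vei":37},"xvz":8}
After op 8 (add /mad/t/4 83): {"mad":{"o":[79,1,56,94],"qfx":{"qvt":33,"tz":85},"t":[81,94,94,59,83,88]},"r":{"s":[28,4,23,14],"thz":[16,40,99,98,97],"u":18,"vei":37},"xvz":8}
After op 9 (replace /r/thz/3 86): {"mad":{"o":[79,1,56,94],"qfx":{"qvt":33,"tz":85},"t":[81,94,94,59,83,88]},"r":{"s":[28,4,23,14],"thz":[16,40,99,86,97],"u":18,"vei":37},"xvz":8}
After op 10 (replace /mad/t/2 92): {"mad":{"o":[79,1,56,94],"qfx":{"qvt":33,"tz":85},"t":[81,94,92,59,83,88]},"r":{"s":[28,4,23,14],"thz":[16,40,99,86,97],"u":18,"vei":37},"xvz":8}
After op 11 (remove /mad/o/3): {"mad":{"o":[79,1,56],"qfx":{"qvt":33,"tz":85},"t":[81,94,92,59,83,88]},"r":{"s":[28,4,23,14],"thz":[16,40,99,86,97],"u":18,"vei":37},"xvz":8}
After op 12 (remove /mad/qfx): {"mad":{"o":[79,1,56],"t":[81,94,92,59,83,88]},"r":{"s":[28,4,23,14],"thz":[16,40,99,86,97],"u":18,"vei":37},"xvz":8}
After op 13 (add /r/s/4 86): {"mad":{"o":[79,1,56],"t":[81,94,92,59,83,88]},"r":{"s":[28,4,23,14,86],"thz":[16,40,99,86,97],"u":18,"vei":37},"xvz":8}
After op 14 (remove /mad): {"r":{"s":[28,4,23,14,86],"thz":[16,40,99,86,97],"u":18,"vei":37},"xvz":8}
After op 15 (add /r 3): {"r":3,"xvz":8}
After op 16 (replace /xvz 88): {"r":3,"xvz":88}
After op 17 (add /zox 31): {"r":3,"xvz":88,"zox":31}
After op 18 (add /l 39): {"l":39,"r":3,"xvz":88,"zox":31}
After op 19 (replace /zox 83): {"l":39,"r":3,"xvz":88,"zox":83}
After op 20 (add /tyw 98): {"l":39,"r":3,"tyw":98,"xvz":88,"zox":83}
Value at /l: 39

Answer: 39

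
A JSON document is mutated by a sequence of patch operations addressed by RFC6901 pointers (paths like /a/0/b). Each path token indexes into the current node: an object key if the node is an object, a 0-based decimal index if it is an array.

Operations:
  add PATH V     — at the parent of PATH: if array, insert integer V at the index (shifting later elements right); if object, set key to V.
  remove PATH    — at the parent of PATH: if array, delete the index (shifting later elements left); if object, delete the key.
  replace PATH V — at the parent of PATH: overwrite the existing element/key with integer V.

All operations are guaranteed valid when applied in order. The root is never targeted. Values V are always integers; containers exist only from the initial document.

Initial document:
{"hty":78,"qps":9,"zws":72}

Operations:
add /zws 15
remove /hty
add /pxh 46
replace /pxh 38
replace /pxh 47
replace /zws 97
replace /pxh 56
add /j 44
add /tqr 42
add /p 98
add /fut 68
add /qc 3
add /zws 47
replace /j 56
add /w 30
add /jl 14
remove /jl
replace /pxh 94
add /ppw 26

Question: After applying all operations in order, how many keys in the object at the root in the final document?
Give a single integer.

Answer: 10

Derivation:
After op 1 (add /zws 15): {"hty":78,"qps":9,"zws":15}
After op 2 (remove /hty): {"qps":9,"zws":15}
After op 3 (add /pxh 46): {"pxh":46,"qps":9,"zws":15}
After op 4 (replace /pxh 38): {"pxh":38,"qps":9,"zws":15}
After op 5 (replace /pxh 47): {"pxh":47,"qps":9,"zws":15}
After op 6 (replace /zws 97): {"pxh":47,"qps":9,"zws":97}
After op 7 (replace /pxh 56): {"pxh":56,"qps":9,"zws":97}
After op 8 (add /j 44): {"j":44,"pxh":56,"qps":9,"zws":97}
After op 9 (add /tqr 42): {"j":44,"pxh":56,"qps":9,"tqr":42,"zws":97}
After op 10 (add /p 98): {"j":44,"p":98,"pxh":56,"qps":9,"tqr":42,"zws":97}
After op 11 (add /fut 68): {"fut":68,"j":44,"p":98,"pxh":56,"qps":9,"tqr":42,"zws":97}
After op 12 (add /qc 3): {"fut":68,"j":44,"p":98,"pxh":56,"qc":3,"qps":9,"tqr":42,"zws":97}
After op 13 (add /zws 47): {"fut":68,"j":44,"p":98,"pxh":56,"qc":3,"qps":9,"tqr":42,"zws":47}
After op 14 (replace /j 56): {"fut":68,"j":56,"p":98,"pxh":56,"qc":3,"qps":9,"tqr":42,"zws":47}
After op 15 (add /w 30): {"fut":68,"j":56,"p":98,"pxh":56,"qc":3,"qps":9,"tqr":42,"w":30,"zws":47}
After op 16 (add /jl 14): {"fut":68,"j":56,"jl":14,"p":98,"pxh":56,"qc":3,"qps":9,"tqr":42,"w":30,"zws":47}
After op 17 (remove /jl): {"fut":68,"j":56,"p":98,"pxh":56,"qc":3,"qps":9,"tqr":42,"w":30,"zws":47}
After op 18 (replace /pxh 94): {"fut":68,"j":56,"p":98,"pxh":94,"qc":3,"qps":9,"tqr":42,"w":30,"zws":47}
After op 19 (add /ppw 26): {"fut":68,"j":56,"p":98,"ppw":26,"pxh":94,"qc":3,"qps":9,"tqr":42,"w":30,"zws":47}
Size at the root: 10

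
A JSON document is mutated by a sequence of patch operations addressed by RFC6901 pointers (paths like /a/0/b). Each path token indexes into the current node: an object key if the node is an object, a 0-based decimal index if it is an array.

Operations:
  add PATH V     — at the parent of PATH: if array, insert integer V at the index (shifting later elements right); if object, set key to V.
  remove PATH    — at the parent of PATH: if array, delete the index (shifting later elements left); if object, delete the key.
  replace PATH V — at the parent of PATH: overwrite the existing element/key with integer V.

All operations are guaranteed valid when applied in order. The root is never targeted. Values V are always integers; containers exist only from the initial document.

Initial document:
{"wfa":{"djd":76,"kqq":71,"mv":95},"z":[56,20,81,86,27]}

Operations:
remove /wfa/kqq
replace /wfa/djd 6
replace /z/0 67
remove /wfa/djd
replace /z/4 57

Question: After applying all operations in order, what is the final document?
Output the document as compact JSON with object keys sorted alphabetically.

Answer: {"wfa":{"mv":95},"z":[67,20,81,86,57]}

Derivation:
After op 1 (remove /wfa/kqq): {"wfa":{"djd":76,"mv":95},"z":[56,20,81,86,27]}
After op 2 (replace /wfa/djd 6): {"wfa":{"djd":6,"mv":95},"z":[56,20,81,86,27]}
After op 3 (replace /z/0 67): {"wfa":{"djd":6,"mv":95},"z":[67,20,81,86,27]}
After op 4 (remove /wfa/djd): {"wfa":{"mv":95},"z":[67,20,81,86,27]}
After op 5 (replace /z/4 57): {"wfa":{"mv":95},"z":[67,20,81,86,57]}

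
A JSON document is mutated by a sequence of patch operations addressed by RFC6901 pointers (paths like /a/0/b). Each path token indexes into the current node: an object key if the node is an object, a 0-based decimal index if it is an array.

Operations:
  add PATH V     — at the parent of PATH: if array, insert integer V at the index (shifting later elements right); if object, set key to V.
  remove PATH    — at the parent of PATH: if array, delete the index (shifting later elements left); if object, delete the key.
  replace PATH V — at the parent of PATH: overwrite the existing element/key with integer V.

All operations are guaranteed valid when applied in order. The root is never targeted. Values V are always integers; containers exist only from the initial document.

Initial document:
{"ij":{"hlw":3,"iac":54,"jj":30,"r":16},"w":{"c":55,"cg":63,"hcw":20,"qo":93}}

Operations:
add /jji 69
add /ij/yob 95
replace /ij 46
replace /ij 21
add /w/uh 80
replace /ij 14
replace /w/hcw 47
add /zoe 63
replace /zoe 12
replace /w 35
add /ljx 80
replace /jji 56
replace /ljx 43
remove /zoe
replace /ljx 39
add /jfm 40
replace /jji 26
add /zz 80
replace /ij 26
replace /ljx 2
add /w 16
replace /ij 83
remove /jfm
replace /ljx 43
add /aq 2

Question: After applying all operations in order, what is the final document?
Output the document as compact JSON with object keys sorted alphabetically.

After op 1 (add /jji 69): {"ij":{"hlw":3,"iac":54,"jj":30,"r":16},"jji":69,"w":{"c":55,"cg":63,"hcw":20,"qo":93}}
After op 2 (add /ij/yob 95): {"ij":{"hlw":3,"iac":54,"jj":30,"r":16,"yob":95},"jji":69,"w":{"c":55,"cg":63,"hcw":20,"qo":93}}
After op 3 (replace /ij 46): {"ij":46,"jji":69,"w":{"c":55,"cg":63,"hcw":20,"qo":93}}
After op 4 (replace /ij 21): {"ij":21,"jji":69,"w":{"c":55,"cg":63,"hcw":20,"qo":93}}
After op 5 (add /w/uh 80): {"ij":21,"jji":69,"w":{"c":55,"cg":63,"hcw":20,"qo":93,"uh":80}}
After op 6 (replace /ij 14): {"ij":14,"jji":69,"w":{"c":55,"cg":63,"hcw":20,"qo":93,"uh":80}}
After op 7 (replace /w/hcw 47): {"ij":14,"jji":69,"w":{"c":55,"cg":63,"hcw":47,"qo":93,"uh":80}}
After op 8 (add /zoe 63): {"ij":14,"jji":69,"w":{"c":55,"cg":63,"hcw":47,"qo":93,"uh":80},"zoe":63}
After op 9 (replace /zoe 12): {"ij":14,"jji":69,"w":{"c":55,"cg":63,"hcw":47,"qo":93,"uh":80},"zoe":12}
After op 10 (replace /w 35): {"ij":14,"jji":69,"w":35,"zoe":12}
After op 11 (add /ljx 80): {"ij":14,"jji":69,"ljx":80,"w":35,"zoe":12}
After op 12 (replace /jji 56): {"ij":14,"jji":56,"ljx":80,"w":35,"zoe":12}
After op 13 (replace /ljx 43): {"ij":14,"jji":56,"ljx":43,"w":35,"zoe":12}
After op 14 (remove /zoe): {"ij":14,"jji":56,"ljx":43,"w":35}
After op 15 (replace /ljx 39): {"ij":14,"jji":56,"ljx":39,"w":35}
After op 16 (add /jfm 40): {"ij":14,"jfm":40,"jji":56,"ljx":39,"w":35}
After op 17 (replace /jji 26): {"ij":14,"jfm":40,"jji":26,"ljx":39,"w":35}
After op 18 (add /zz 80): {"ij":14,"jfm":40,"jji":26,"ljx":39,"w":35,"zz":80}
After op 19 (replace /ij 26): {"ij":26,"jfm":40,"jji":26,"ljx":39,"w":35,"zz":80}
After op 20 (replace /ljx 2): {"ij":26,"jfm":40,"jji":26,"ljx":2,"w":35,"zz":80}
After op 21 (add /w 16): {"ij":26,"jfm":40,"jji":26,"ljx":2,"w":16,"zz":80}
After op 22 (replace /ij 83): {"ij":83,"jfm":40,"jji":26,"ljx":2,"w":16,"zz":80}
After op 23 (remove /jfm): {"ij":83,"jji":26,"ljx":2,"w":16,"zz":80}
After op 24 (replace /ljx 43): {"ij":83,"jji":26,"ljx":43,"w":16,"zz":80}
After op 25 (add /aq 2): {"aq":2,"ij":83,"jji":26,"ljx":43,"w":16,"zz":80}

Answer: {"aq":2,"ij":83,"jji":26,"ljx":43,"w":16,"zz":80}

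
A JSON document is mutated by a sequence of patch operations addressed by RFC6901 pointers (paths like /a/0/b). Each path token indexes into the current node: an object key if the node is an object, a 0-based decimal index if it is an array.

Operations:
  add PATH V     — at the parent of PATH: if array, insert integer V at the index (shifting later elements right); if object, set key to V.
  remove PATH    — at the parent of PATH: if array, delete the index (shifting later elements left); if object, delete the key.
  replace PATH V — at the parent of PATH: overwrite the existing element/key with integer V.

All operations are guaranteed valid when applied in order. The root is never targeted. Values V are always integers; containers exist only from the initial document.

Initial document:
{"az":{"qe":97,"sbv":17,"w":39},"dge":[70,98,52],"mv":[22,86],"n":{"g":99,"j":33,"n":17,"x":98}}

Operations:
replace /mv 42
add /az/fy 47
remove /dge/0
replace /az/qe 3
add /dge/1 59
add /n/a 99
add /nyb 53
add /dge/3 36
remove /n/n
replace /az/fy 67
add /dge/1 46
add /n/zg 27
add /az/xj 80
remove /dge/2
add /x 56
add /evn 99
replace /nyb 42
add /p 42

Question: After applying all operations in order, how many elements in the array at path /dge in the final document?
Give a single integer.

Answer: 4

Derivation:
After op 1 (replace /mv 42): {"az":{"qe":97,"sbv":17,"w":39},"dge":[70,98,52],"mv":42,"n":{"g":99,"j":33,"n":17,"x":98}}
After op 2 (add /az/fy 47): {"az":{"fy":47,"qe":97,"sbv":17,"w":39},"dge":[70,98,52],"mv":42,"n":{"g":99,"j":33,"n":17,"x":98}}
After op 3 (remove /dge/0): {"az":{"fy":47,"qe":97,"sbv":17,"w":39},"dge":[98,52],"mv":42,"n":{"g":99,"j":33,"n":17,"x":98}}
After op 4 (replace /az/qe 3): {"az":{"fy":47,"qe":3,"sbv":17,"w":39},"dge":[98,52],"mv":42,"n":{"g":99,"j":33,"n":17,"x":98}}
After op 5 (add /dge/1 59): {"az":{"fy":47,"qe":3,"sbv":17,"w":39},"dge":[98,59,52],"mv":42,"n":{"g":99,"j":33,"n":17,"x":98}}
After op 6 (add /n/a 99): {"az":{"fy":47,"qe":3,"sbv":17,"w":39},"dge":[98,59,52],"mv":42,"n":{"a":99,"g":99,"j":33,"n":17,"x":98}}
After op 7 (add /nyb 53): {"az":{"fy":47,"qe":3,"sbv":17,"w":39},"dge":[98,59,52],"mv":42,"n":{"a":99,"g":99,"j":33,"n":17,"x":98},"nyb":53}
After op 8 (add /dge/3 36): {"az":{"fy":47,"qe":3,"sbv":17,"w":39},"dge":[98,59,52,36],"mv":42,"n":{"a":99,"g":99,"j":33,"n":17,"x":98},"nyb":53}
After op 9 (remove /n/n): {"az":{"fy":47,"qe":3,"sbv":17,"w":39},"dge":[98,59,52,36],"mv":42,"n":{"a":99,"g":99,"j":33,"x":98},"nyb":53}
After op 10 (replace /az/fy 67): {"az":{"fy":67,"qe":3,"sbv":17,"w":39},"dge":[98,59,52,36],"mv":42,"n":{"a":99,"g":99,"j":33,"x":98},"nyb":53}
After op 11 (add /dge/1 46): {"az":{"fy":67,"qe":3,"sbv":17,"w":39},"dge":[98,46,59,52,36],"mv":42,"n":{"a":99,"g":99,"j":33,"x":98},"nyb":53}
After op 12 (add /n/zg 27): {"az":{"fy":67,"qe":3,"sbv":17,"w":39},"dge":[98,46,59,52,36],"mv":42,"n":{"a":99,"g":99,"j":33,"x":98,"zg":27},"nyb":53}
After op 13 (add /az/xj 80): {"az":{"fy":67,"qe":3,"sbv":17,"w":39,"xj":80},"dge":[98,46,59,52,36],"mv":42,"n":{"a":99,"g":99,"j":33,"x":98,"zg":27},"nyb":53}
After op 14 (remove /dge/2): {"az":{"fy":67,"qe":3,"sbv":17,"w":39,"xj":80},"dge":[98,46,52,36],"mv":42,"n":{"a":99,"g":99,"j":33,"x":98,"zg":27},"nyb":53}
After op 15 (add /x 56): {"az":{"fy":67,"qe":3,"sbv":17,"w":39,"xj":80},"dge":[98,46,52,36],"mv":42,"n":{"a":99,"g":99,"j":33,"x":98,"zg":27},"nyb":53,"x":56}
After op 16 (add /evn 99): {"az":{"fy":67,"qe":3,"sbv":17,"w":39,"xj":80},"dge":[98,46,52,36],"evn":99,"mv":42,"n":{"a":99,"g":99,"j":33,"x":98,"zg":27},"nyb":53,"x":56}
After op 17 (replace /nyb 42): {"az":{"fy":67,"qe":3,"sbv":17,"w":39,"xj":80},"dge":[98,46,52,36],"evn":99,"mv":42,"n":{"a":99,"g":99,"j":33,"x":98,"zg":27},"nyb":42,"x":56}
After op 18 (add /p 42): {"az":{"fy":67,"qe":3,"sbv":17,"w":39,"xj":80},"dge":[98,46,52,36],"evn":99,"mv":42,"n":{"a":99,"g":99,"j":33,"x":98,"zg":27},"nyb":42,"p":42,"x":56}
Size at path /dge: 4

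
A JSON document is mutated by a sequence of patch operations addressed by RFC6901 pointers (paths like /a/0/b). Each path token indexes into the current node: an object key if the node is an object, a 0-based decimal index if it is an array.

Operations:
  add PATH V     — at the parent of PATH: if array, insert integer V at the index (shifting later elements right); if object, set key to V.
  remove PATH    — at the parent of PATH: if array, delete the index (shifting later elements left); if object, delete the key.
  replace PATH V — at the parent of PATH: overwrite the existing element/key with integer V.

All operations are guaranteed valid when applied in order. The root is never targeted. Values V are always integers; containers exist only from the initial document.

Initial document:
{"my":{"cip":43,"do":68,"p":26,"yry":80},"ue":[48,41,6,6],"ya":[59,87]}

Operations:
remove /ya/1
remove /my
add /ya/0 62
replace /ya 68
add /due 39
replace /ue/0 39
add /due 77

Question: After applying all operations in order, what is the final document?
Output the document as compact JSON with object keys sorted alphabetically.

Answer: {"due":77,"ue":[39,41,6,6],"ya":68}

Derivation:
After op 1 (remove /ya/1): {"my":{"cip":43,"do":68,"p":26,"yry":80},"ue":[48,41,6,6],"ya":[59]}
After op 2 (remove /my): {"ue":[48,41,6,6],"ya":[59]}
After op 3 (add /ya/0 62): {"ue":[48,41,6,6],"ya":[62,59]}
After op 4 (replace /ya 68): {"ue":[48,41,6,6],"ya":68}
After op 5 (add /due 39): {"due":39,"ue":[48,41,6,6],"ya":68}
After op 6 (replace /ue/0 39): {"due":39,"ue":[39,41,6,6],"ya":68}
After op 7 (add /due 77): {"due":77,"ue":[39,41,6,6],"ya":68}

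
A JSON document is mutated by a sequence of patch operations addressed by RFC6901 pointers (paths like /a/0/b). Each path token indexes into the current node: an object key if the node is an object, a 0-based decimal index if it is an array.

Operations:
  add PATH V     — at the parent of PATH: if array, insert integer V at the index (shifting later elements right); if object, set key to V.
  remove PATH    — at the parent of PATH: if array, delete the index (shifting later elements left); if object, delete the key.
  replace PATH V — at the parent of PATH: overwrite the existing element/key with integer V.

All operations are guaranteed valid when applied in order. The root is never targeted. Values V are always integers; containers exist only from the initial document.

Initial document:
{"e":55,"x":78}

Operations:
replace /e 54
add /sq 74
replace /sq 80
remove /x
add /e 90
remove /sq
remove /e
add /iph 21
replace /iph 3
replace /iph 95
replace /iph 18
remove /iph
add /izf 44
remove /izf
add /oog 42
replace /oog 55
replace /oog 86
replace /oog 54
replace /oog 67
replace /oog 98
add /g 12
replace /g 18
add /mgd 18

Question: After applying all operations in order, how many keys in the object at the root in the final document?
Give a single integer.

After op 1 (replace /e 54): {"e":54,"x":78}
After op 2 (add /sq 74): {"e":54,"sq":74,"x":78}
After op 3 (replace /sq 80): {"e":54,"sq":80,"x":78}
After op 4 (remove /x): {"e":54,"sq":80}
After op 5 (add /e 90): {"e":90,"sq":80}
After op 6 (remove /sq): {"e":90}
After op 7 (remove /e): {}
After op 8 (add /iph 21): {"iph":21}
After op 9 (replace /iph 3): {"iph":3}
After op 10 (replace /iph 95): {"iph":95}
After op 11 (replace /iph 18): {"iph":18}
After op 12 (remove /iph): {}
After op 13 (add /izf 44): {"izf":44}
After op 14 (remove /izf): {}
After op 15 (add /oog 42): {"oog":42}
After op 16 (replace /oog 55): {"oog":55}
After op 17 (replace /oog 86): {"oog":86}
After op 18 (replace /oog 54): {"oog":54}
After op 19 (replace /oog 67): {"oog":67}
After op 20 (replace /oog 98): {"oog":98}
After op 21 (add /g 12): {"g":12,"oog":98}
After op 22 (replace /g 18): {"g":18,"oog":98}
After op 23 (add /mgd 18): {"g":18,"mgd":18,"oog":98}
Size at the root: 3

Answer: 3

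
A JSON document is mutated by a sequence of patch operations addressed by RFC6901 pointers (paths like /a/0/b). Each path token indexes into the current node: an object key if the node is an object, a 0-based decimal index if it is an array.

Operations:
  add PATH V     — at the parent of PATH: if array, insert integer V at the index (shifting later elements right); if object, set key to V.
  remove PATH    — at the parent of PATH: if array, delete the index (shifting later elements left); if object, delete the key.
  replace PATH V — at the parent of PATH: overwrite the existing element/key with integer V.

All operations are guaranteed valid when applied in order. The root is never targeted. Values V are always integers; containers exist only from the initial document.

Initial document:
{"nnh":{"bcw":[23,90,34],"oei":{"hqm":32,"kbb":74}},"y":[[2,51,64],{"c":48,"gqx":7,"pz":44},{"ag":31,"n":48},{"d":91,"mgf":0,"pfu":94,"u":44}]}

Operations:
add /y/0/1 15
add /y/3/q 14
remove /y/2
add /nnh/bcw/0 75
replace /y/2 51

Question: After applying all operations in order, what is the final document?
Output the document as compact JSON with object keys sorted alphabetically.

Answer: {"nnh":{"bcw":[75,23,90,34],"oei":{"hqm":32,"kbb":74}},"y":[[2,15,51,64],{"c":48,"gqx":7,"pz":44},51]}

Derivation:
After op 1 (add /y/0/1 15): {"nnh":{"bcw":[23,90,34],"oei":{"hqm":32,"kbb":74}},"y":[[2,15,51,64],{"c":48,"gqx":7,"pz":44},{"ag":31,"n":48},{"d":91,"mgf":0,"pfu":94,"u":44}]}
After op 2 (add /y/3/q 14): {"nnh":{"bcw":[23,90,34],"oei":{"hqm":32,"kbb":74}},"y":[[2,15,51,64],{"c":48,"gqx":7,"pz":44},{"ag":31,"n":48},{"d":91,"mgf":0,"pfu":94,"q":14,"u":44}]}
After op 3 (remove /y/2): {"nnh":{"bcw":[23,90,34],"oei":{"hqm":32,"kbb":74}},"y":[[2,15,51,64],{"c":48,"gqx":7,"pz":44},{"d":91,"mgf":0,"pfu":94,"q":14,"u":44}]}
After op 4 (add /nnh/bcw/0 75): {"nnh":{"bcw":[75,23,90,34],"oei":{"hqm":32,"kbb":74}},"y":[[2,15,51,64],{"c":48,"gqx":7,"pz":44},{"d":91,"mgf":0,"pfu":94,"q":14,"u":44}]}
After op 5 (replace /y/2 51): {"nnh":{"bcw":[75,23,90,34],"oei":{"hqm":32,"kbb":74}},"y":[[2,15,51,64],{"c":48,"gqx":7,"pz":44},51]}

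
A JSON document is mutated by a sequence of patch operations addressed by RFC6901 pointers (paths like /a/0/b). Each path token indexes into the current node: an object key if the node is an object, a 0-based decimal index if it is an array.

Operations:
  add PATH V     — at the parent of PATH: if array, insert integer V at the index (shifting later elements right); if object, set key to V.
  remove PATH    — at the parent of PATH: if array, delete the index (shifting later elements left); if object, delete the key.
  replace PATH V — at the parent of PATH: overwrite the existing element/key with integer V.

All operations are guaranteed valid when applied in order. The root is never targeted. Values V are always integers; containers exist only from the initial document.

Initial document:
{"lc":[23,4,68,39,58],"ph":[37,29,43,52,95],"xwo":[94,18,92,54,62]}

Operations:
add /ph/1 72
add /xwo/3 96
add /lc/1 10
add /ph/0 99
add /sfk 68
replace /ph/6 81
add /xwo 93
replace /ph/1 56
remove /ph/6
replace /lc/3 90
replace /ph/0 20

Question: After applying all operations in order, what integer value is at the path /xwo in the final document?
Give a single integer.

After op 1 (add /ph/1 72): {"lc":[23,4,68,39,58],"ph":[37,72,29,43,52,95],"xwo":[94,18,92,54,62]}
After op 2 (add /xwo/3 96): {"lc":[23,4,68,39,58],"ph":[37,72,29,43,52,95],"xwo":[94,18,92,96,54,62]}
After op 3 (add /lc/1 10): {"lc":[23,10,4,68,39,58],"ph":[37,72,29,43,52,95],"xwo":[94,18,92,96,54,62]}
After op 4 (add /ph/0 99): {"lc":[23,10,4,68,39,58],"ph":[99,37,72,29,43,52,95],"xwo":[94,18,92,96,54,62]}
After op 5 (add /sfk 68): {"lc":[23,10,4,68,39,58],"ph":[99,37,72,29,43,52,95],"sfk":68,"xwo":[94,18,92,96,54,62]}
After op 6 (replace /ph/6 81): {"lc":[23,10,4,68,39,58],"ph":[99,37,72,29,43,52,81],"sfk":68,"xwo":[94,18,92,96,54,62]}
After op 7 (add /xwo 93): {"lc":[23,10,4,68,39,58],"ph":[99,37,72,29,43,52,81],"sfk":68,"xwo":93}
After op 8 (replace /ph/1 56): {"lc":[23,10,4,68,39,58],"ph":[99,56,72,29,43,52,81],"sfk":68,"xwo":93}
After op 9 (remove /ph/6): {"lc":[23,10,4,68,39,58],"ph":[99,56,72,29,43,52],"sfk":68,"xwo":93}
After op 10 (replace /lc/3 90): {"lc":[23,10,4,90,39,58],"ph":[99,56,72,29,43,52],"sfk":68,"xwo":93}
After op 11 (replace /ph/0 20): {"lc":[23,10,4,90,39,58],"ph":[20,56,72,29,43,52],"sfk":68,"xwo":93}
Value at /xwo: 93

Answer: 93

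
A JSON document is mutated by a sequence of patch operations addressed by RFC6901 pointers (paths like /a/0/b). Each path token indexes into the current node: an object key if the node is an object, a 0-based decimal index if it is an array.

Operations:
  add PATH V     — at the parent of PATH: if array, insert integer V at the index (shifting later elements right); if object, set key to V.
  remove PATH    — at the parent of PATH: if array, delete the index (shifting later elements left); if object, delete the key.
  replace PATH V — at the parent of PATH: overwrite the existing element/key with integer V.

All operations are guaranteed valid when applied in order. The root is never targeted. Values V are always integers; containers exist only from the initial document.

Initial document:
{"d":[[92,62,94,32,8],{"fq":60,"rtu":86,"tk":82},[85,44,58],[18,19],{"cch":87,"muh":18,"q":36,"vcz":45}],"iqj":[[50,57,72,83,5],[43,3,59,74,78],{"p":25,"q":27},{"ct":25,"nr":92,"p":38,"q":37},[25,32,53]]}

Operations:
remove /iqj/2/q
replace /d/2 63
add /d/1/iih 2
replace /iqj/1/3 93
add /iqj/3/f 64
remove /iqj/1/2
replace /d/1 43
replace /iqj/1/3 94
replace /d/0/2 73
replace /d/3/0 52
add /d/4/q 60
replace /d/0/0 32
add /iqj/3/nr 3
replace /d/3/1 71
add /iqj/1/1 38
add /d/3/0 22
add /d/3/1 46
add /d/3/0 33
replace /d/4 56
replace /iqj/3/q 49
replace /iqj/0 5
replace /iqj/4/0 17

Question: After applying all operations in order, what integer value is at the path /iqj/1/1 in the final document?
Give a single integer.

After op 1 (remove /iqj/2/q): {"d":[[92,62,94,32,8],{"fq":60,"rtu":86,"tk":82},[85,44,58],[18,19],{"cch":87,"muh":18,"q":36,"vcz":45}],"iqj":[[50,57,72,83,5],[43,3,59,74,78],{"p":25},{"ct":25,"nr":92,"p":38,"q":37},[25,32,53]]}
After op 2 (replace /d/2 63): {"d":[[92,62,94,32,8],{"fq":60,"rtu":86,"tk":82},63,[18,19],{"cch":87,"muh":18,"q":36,"vcz":45}],"iqj":[[50,57,72,83,5],[43,3,59,74,78],{"p":25},{"ct":25,"nr":92,"p":38,"q":37},[25,32,53]]}
After op 3 (add /d/1/iih 2): {"d":[[92,62,94,32,8],{"fq":60,"iih":2,"rtu":86,"tk":82},63,[18,19],{"cch":87,"muh":18,"q":36,"vcz":45}],"iqj":[[50,57,72,83,5],[43,3,59,74,78],{"p":25},{"ct":25,"nr":92,"p":38,"q":37},[25,32,53]]}
After op 4 (replace /iqj/1/3 93): {"d":[[92,62,94,32,8],{"fq":60,"iih":2,"rtu":86,"tk":82},63,[18,19],{"cch":87,"muh":18,"q":36,"vcz":45}],"iqj":[[50,57,72,83,5],[43,3,59,93,78],{"p":25},{"ct":25,"nr":92,"p":38,"q":37},[25,32,53]]}
After op 5 (add /iqj/3/f 64): {"d":[[92,62,94,32,8],{"fq":60,"iih":2,"rtu":86,"tk":82},63,[18,19],{"cch":87,"muh":18,"q":36,"vcz":45}],"iqj":[[50,57,72,83,5],[43,3,59,93,78],{"p":25},{"ct":25,"f":64,"nr":92,"p":38,"q":37},[25,32,53]]}
After op 6 (remove /iqj/1/2): {"d":[[92,62,94,32,8],{"fq":60,"iih":2,"rtu":86,"tk":82},63,[18,19],{"cch":87,"muh":18,"q":36,"vcz":45}],"iqj":[[50,57,72,83,5],[43,3,93,78],{"p":25},{"ct":25,"f":64,"nr":92,"p":38,"q":37},[25,32,53]]}
After op 7 (replace /d/1 43): {"d":[[92,62,94,32,8],43,63,[18,19],{"cch":87,"muh":18,"q":36,"vcz":45}],"iqj":[[50,57,72,83,5],[43,3,93,78],{"p":25},{"ct":25,"f":64,"nr":92,"p":38,"q":37},[25,32,53]]}
After op 8 (replace /iqj/1/3 94): {"d":[[92,62,94,32,8],43,63,[18,19],{"cch":87,"muh":18,"q":36,"vcz":45}],"iqj":[[50,57,72,83,5],[43,3,93,94],{"p":25},{"ct":25,"f":64,"nr":92,"p":38,"q":37},[25,32,53]]}
After op 9 (replace /d/0/2 73): {"d":[[92,62,73,32,8],43,63,[18,19],{"cch":87,"muh":18,"q":36,"vcz":45}],"iqj":[[50,57,72,83,5],[43,3,93,94],{"p":25},{"ct":25,"f":64,"nr":92,"p":38,"q":37},[25,32,53]]}
After op 10 (replace /d/3/0 52): {"d":[[92,62,73,32,8],43,63,[52,19],{"cch":87,"muh":18,"q":36,"vcz":45}],"iqj":[[50,57,72,83,5],[43,3,93,94],{"p":25},{"ct":25,"f":64,"nr":92,"p":38,"q":37},[25,32,53]]}
After op 11 (add /d/4/q 60): {"d":[[92,62,73,32,8],43,63,[52,19],{"cch":87,"muh":18,"q":60,"vcz":45}],"iqj":[[50,57,72,83,5],[43,3,93,94],{"p":25},{"ct":25,"f":64,"nr":92,"p":38,"q":37},[25,32,53]]}
After op 12 (replace /d/0/0 32): {"d":[[32,62,73,32,8],43,63,[52,19],{"cch":87,"muh":18,"q":60,"vcz":45}],"iqj":[[50,57,72,83,5],[43,3,93,94],{"p":25},{"ct":25,"f":64,"nr":92,"p":38,"q":37},[25,32,53]]}
After op 13 (add /iqj/3/nr 3): {"d":[[32,62,73,32,8],43,63,[52,19],{"cch":87,"muh":18,"q":60,"vcz":45}],"iqj":[[50,57,72,83,5],[43,3,93,94],{"p":25},{"ct":25,"f":64,"nr":3,"p":38,"q":37},[25,32,53]]}
After op 14 (replace /d/3/1 71): {"d":[[32,62,73,32,8],43,63,[52,71],{"cch":87,"muh":18,"q":60,"vcz":45}],"iqj":[[50,57,72,83,5],[43,3,93,94],{"p":25},{"ct":25,"f":64,"nr":3,"p":38,"q":37},[25,32,53]]}
After op 15 (add /iqj/1/1 38): {"d":[[32,62,73,32,8],43,63,[52,71],{"cch":87,"muh":18,"q":60,"vcz":45}],"iqj":[[50,57,72,83,5],[43,38,3,93,94],{"p":25},{"ct":25,"f":64,"nr":3,"p":38,"q":37},[25,32,53]]}
After op 16 (add /d/3/0 22): {"d":[[32,62,73,32,8],43,63,[22,52,71],{"cch":87,"muh":18,"q":60,"vcz":45}],"iqj":[[50,57,72,83,5],[43,38,3,93,94],{"p":25},{"ct":25,"f":64,"nr":3,"p":38,"q":37},[25,32,53]]}
After op 17 (add /d/3/1 46): {"d":[[32,62,73,32,8],43,63,[22,46,52,71],{"cch":87,"muh":18,"q":60,"vcz":45}],"iqj":[[50,57,72,83,5],[43,38,3,93,94],{"p":25},{"ct":25,"f":64,"nr":3,"p":38,"q":37},[25,32,53]]}
After op 18 (add /d/3/0 33): {"d":[[32,62,73,32,8],43,63,[33,22,46,52,71],{"cch":87,"muh":18,"q":60,"vcz":45}],"iqj":[[50,57,72,83,5],[43,38,3,93,94],{"p":25},{"ct":25,"f":64,"nr":3,"p":38,"q":37},[25,32,53]]}
After op 19 (replace /d/4 56): {"d":[[32,62,73,32,8],43,63,[33,22,46,52,71],56],"iqj":[[50,57,72,83,5],[43,38,3,93,94],{"p":25},{"ct":25,"f":64,"nr":3,"p":38,"q":37},[25,32,53]]}
After op 20 (replace /iqj/3/q 49): {"d":[[32,62,73,32,8],43,63,[33,22,46,52,71],56],"iqj":[[50,57,72,83,5],[43,38,3,93,94],{"p":25},{"ct":25,"f":64,"nr":3,"p":38,"q":49},[25,32,53]]}
After op 21 (replace /iqj/0 5): {"d":[[32,62,73,32,8],43,63,[33,22,46,52,71],56],"iqj":[5,[43,38,3,93,94],{"p":25},{"ct":25,"f":64,"nr":3,"p":38,"q":49},[25,32,53]]}
After op 22 (replace /iqj/4/0 17): {"d":[[32,62,73,32,8],43,63,[33,22,46,52,71],56],"iqj":[5,[43,38,3,93,94],{"p":25},{"ct":25,"f":64,"nr":3,"p":38,"q":49},[17,32,53]]}
Value at /iqj/1/1: 38

Answer: 38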